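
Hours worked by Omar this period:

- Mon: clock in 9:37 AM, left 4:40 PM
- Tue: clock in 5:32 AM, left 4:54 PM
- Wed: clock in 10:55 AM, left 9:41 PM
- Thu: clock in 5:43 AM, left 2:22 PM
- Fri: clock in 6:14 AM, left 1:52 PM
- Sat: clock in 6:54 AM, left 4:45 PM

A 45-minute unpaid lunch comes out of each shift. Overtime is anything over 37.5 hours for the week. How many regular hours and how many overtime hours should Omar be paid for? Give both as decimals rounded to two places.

Regular 37.50 hours, overtime 13.32 hours

Mon: 9:37 AM–4:40 PM = 7 h 3 min; less 45 min break → 6 h 18 min
Tue: 5:32 AM–4:54 PM = 11 h 22 min; less 45 min break → 10 h 37 min
Wed: 10:55 AM–9:41 PM = 10 h 46 min; less 45 min break → 10 h 1 min
Thu: 5:43 AM–2:22 PM = 8 h 39 min; less 45 min break → 7 h 54 min
Fri: 6:14 AM–1:52 PM = 7 h 38 min; less 45 min break → 6 h 53 min
Sat: 6:54 AM–4:45 PM = 9 h 51 min; less 45 min break → 9 h 6 min
Total worked: 50 h 49 min = 50.82 h.
Threshold 37.5 h → overtime 13 h 19 min, regular 37 h 30 min.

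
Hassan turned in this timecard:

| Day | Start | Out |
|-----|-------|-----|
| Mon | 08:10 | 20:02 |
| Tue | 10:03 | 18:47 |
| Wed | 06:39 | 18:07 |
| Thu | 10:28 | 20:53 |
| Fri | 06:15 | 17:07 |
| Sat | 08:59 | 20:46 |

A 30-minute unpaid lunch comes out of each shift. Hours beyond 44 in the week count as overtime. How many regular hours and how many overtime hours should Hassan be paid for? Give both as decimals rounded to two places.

Mon: 08:10–20:02 = 11 h 52 min; less 30 min break → 11 h 22 min
Tue: 10:03–18:47 = 8 h 44 min; less 30 min break → 8 h 14 min
Wed: 06:39–18:07 = 11 h 28 min; less 30 min break → 10 h 58 min
Thu: 10:28–20:53 = 10 h 25 min; less 30 min break → 9 h 55 min
Fri: 06:15–17:07 = 10 h 52 min; less 30 min break → 10 h 22 min
Sat: 08:59–20:46 = 11 h 47 min; less 30 min break → 11 h 17 min
Total worked: 62 h 8 min = 62.13 h.
Threshold 44 h → overtime 18 h 8 min, regular 44 h 0 min.

Regular 44.00 hours, overtime 18.13 hours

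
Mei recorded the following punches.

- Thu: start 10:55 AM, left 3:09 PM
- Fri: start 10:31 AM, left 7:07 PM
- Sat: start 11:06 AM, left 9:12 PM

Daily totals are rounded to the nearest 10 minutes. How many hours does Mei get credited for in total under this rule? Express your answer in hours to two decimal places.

23.00 hours

Thu: 10:55 AM–3:09 PM = 4 h 14 min → rounds to 4 h 10 min
Fri: 10:31 AM–7:07 PM = 8 h 36 min → rounds to 8 h 40 min
Sat: 11:06 AM–9:12 PM = 10 h 6 min → rounds to 10 h 10 min
Total credited: 23 h 0 min.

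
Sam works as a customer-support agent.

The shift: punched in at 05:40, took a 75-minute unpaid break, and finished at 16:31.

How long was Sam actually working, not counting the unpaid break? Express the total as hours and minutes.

9 h 36 min

The shift: 05:40–16:31 = 10 h 51 min; less 75 min break → 9 h 36 min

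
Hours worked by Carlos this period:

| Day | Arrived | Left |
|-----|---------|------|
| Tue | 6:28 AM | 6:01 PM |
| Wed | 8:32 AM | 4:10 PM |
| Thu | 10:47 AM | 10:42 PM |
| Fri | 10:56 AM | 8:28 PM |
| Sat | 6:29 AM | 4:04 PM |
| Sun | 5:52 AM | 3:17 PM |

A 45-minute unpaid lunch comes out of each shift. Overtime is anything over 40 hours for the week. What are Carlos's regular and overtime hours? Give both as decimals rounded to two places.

Tue: 6:28 AM–6:01 PM = 11 h 33 min; less 45 min break → 10 h 48 min
Wed: 8:32 AM–4:10 PM = 7 h 38 min; less 45 min break → 6 h 53 min
Thu: 10:47 AM–10:42 PM = 11 h 55 min; less 45 min break → 11 h 10 min
Fri: 10:56 AM–8:28 PM = 9 h 32 min; less 45 min break → 8 h 47 min
Sat: 6:29 AM–4:04 PM = 9 h 35 min; less 45 min break → 8 h 50 min
Sun: 5:52 AM–3:17 PM = 9 h 25 min; less 45 min break → 8 h 40 min
Total worked: 55 h 8 min = 55.13 h.
Threshold 40 h → overtime 15 h 8 min, regular 40 h 0 min.

Regular 40.00 hours, overtime 15.13 hours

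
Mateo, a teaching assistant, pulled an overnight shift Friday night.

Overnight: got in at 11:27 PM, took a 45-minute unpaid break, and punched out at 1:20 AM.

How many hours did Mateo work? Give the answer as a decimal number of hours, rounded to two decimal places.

Overnight: 11:27 PM → midnight = 0 h 33 min; midnight → 1:20 AM = 1 h 20 min; span 1 h 53 min; less 45 min break → 1 h 8 min

1.13 hours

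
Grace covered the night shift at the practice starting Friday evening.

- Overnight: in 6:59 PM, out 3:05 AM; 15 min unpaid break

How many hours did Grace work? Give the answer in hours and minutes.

Overnight: 6:59 PM → midnight = 5 h 1 min; midnight → 3:05 AM = 3 h 5 min; span 8 h 6 min; less 15 min break → 7 h 51 min

7 h 51 min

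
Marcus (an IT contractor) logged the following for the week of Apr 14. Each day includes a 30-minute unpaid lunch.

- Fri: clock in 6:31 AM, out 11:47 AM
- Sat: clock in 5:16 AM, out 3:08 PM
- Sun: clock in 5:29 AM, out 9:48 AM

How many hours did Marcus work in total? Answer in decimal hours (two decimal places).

Fri: 6:31 AM–11:47 AM = 5 h 16 min; less 30 min break → 4 h 46 min
Sat: 5:16 AM–3:08 PM = 9 h 52 min; less 30 min break → 9 h 22 min
Sun: 5:29 AM–9:48 AM = 4 h 19 min; less 30 min break → 3 h 49 min
Total: 4 h 46 min + 9 h 22 min + 3 h 49 min = 17 h 57 min.

17.95 hours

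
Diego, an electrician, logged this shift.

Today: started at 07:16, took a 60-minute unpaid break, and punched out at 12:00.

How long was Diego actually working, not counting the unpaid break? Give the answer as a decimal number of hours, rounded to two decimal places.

Today: 07:16–12:00 = 4 h 44 min; less 60 min break → 3 h 44 min

3.73 hours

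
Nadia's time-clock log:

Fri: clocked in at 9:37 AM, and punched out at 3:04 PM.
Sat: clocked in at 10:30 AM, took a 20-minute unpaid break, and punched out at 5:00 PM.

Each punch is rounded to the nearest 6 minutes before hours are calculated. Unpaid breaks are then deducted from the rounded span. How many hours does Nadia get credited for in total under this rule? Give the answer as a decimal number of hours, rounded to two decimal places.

11.67 hours

Fri: in 9:37 AM→9:36 AM, out 3:04 PM→3:06 PM; 5 h 30 min
Sat: in 10:30 AM→10:30 AM, out 5:00 PM→5:00 PM; 6 h 30 min − 20 min = 6 h 10 min
Total credited: 11 h 40 min.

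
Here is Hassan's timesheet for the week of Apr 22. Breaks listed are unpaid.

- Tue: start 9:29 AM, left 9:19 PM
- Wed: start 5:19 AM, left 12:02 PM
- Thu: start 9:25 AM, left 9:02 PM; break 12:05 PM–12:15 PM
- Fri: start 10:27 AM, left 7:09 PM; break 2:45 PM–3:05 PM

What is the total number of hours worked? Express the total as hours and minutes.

Tue: 9:29 AM–9:19 PM = 11 h 50 min
Wed: 5:19 AM–12:02 PM = 6 h 43 min
Thu: 9:25 AM–9:02 PM = 11 h 37 min; less 10 min break → 11 h 27 min
Fri: 10:27 AM–7:09 PM = 8 h 42 min; less 20 min break → 8 h 22 min
Total: 11 h 50 min + 6 h 43 min + 11 h 27 min + 8 h 22 min = 38 h 22 min.

38 h 22 min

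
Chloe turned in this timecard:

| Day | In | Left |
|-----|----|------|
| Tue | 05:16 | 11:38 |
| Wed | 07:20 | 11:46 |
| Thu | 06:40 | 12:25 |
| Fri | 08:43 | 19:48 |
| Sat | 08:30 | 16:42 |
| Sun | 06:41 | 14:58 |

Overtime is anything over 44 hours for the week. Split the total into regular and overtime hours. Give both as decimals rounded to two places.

Tue: 05:16–11:38 = 6 h 22 min
Wed: 07:20–11:46 = 4 h 26 min
Thu: 06:40–12:25 = 5 h 45 min
Fri: 08:43–19:48 = 11 h 5 min
Sat: 08:30–16:42 = 8 h 12 min
Sun: 06:41–14:58 = 8 h 17 min
Total worked: 44 h 7 min = 44.12 h.
Threshold 44 h → overtime 0 h 7 min, regular 44 h 0 min.

Regular 44.00 hours, overtime 0.12 hours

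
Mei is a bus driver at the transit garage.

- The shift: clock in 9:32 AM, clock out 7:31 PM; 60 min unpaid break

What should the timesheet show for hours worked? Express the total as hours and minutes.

8 h 59 min

The shift: 9:32 AM–7:31 PM = 9 h 59 min; less 60 min break → 8 h 59 min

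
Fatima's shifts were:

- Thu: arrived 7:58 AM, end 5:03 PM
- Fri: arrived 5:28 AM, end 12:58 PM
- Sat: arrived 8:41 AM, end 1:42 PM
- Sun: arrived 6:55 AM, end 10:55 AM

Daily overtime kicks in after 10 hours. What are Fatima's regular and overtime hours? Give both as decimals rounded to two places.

Thu: 7:58 AM–5:03 PM = 9 h 5 min
Fri: 5:28 AM–12:58 PM = 7 h 30 min
Sat: 8:41 AM–1:42 PM = 5 h 1 min
Sun: 6:55 AM–10:55 AM = 4 h 0 min
Thu reg 9 h 5 min / OT 0 h 0 min; Fri reg 7 h 30 min / OT 0 h 0 min; Sat reg 5 h 1 min / OT 0 h 0 min; Sun reg 4 h 0 min / OT 0 h 0 min.
Totals: regular 25 h 36 min, overtime 0 h 0 min.

Regular 25.60 hours, overtime 0.00 hours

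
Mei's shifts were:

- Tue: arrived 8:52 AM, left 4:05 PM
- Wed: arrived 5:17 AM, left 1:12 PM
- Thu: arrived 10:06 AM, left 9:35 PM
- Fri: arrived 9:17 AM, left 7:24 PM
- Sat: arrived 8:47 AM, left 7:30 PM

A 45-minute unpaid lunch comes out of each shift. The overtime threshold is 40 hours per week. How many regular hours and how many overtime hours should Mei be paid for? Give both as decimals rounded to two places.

Regular 40.00 hours, overtime 3.70 hours

Tue: 8:52 AM–4:05 PM = 7 h 13 min; less 45 min break → 6 h 28 min
Wed: 5:17 AM–1:12 PM = 7 h 55 min; less 45 min break → 7 h 10 min
Thu: 10:06 AM–9:35 PM = 11 h 29 min; less 45 min break → 10 h 44 min
Fri: 9:17 AM–7:24 PM = 10 h 7 min; less 45 min break → 9 h 22 min
Sat: 8:47 AM–7:30 PM = 10 h 43 min; less 45 min break → 9 h 58 min
Total worked: 43 h 42 min = 43.70 h.
Threshold 40 h → overtime 3 h 42 min, regular 40 h 0 min.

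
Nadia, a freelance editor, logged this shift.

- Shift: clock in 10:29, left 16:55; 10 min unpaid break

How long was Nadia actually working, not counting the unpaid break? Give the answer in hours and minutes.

Shift: 10:29–16:55 = 6 h 26 min; less 10 min break → 6 h 16 min

6 h 16 min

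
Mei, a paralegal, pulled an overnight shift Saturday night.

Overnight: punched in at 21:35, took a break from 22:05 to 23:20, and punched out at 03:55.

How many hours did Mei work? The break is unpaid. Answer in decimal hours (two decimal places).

5.08 hours

Overnight: 21:35 → midnight = 2 h 25 min; midnight → 03:55 = 3 h 55 min; span 6 h 20 min; less 75 min break → 5 h 5 min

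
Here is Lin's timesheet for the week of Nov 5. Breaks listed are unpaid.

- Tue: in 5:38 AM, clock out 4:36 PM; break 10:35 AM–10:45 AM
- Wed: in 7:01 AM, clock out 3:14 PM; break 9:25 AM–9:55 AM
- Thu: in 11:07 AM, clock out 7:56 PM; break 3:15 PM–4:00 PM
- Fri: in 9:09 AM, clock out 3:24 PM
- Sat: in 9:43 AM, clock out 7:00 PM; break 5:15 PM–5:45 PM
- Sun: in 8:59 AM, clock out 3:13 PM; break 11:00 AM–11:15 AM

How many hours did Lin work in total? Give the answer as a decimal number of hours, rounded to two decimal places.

Tue: 5:38 AM–4:36 PM = 10 h 58 min; less 10 min break → 10 h 48 min
Wed: 7:01 AM–3:14 PM = 8 h 13 min; less 30 min break → 7 h 43 min
Thu: 11:07 AM–7:56 PM = 8 h 49 min; less 45 min break → 8 h 4 min
Fri: 9:09 AM–3:24 PM = 6 h 15 min
Sat: 9:43 AM–7:00 PM = 9 h 17 min; less 30 min break → 8 h 47 min
Sun: 8:59 AM–3:13 PM = 6 h 14 min; less 15 min break → 5 h 59 min
Total: 10 h 48 min + 7 h 43 min + 8 h 4 min + 6 h 15 min + 8 h 47 min + 5 h 59 min = 47 h 36 min.

47.60 hours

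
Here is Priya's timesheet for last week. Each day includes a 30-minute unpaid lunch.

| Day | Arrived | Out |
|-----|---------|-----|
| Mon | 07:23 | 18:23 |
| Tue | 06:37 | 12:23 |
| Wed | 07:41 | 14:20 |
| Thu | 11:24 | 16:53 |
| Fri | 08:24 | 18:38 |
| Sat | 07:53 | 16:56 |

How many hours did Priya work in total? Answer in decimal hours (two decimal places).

Mon: 07:23–18:23 = 11 h 0 min; less 30 min break → 10 h 30 min
Tue: 06:37–12:23 = 5 h 46 min; less 30 min break → 5 h 16 min
Wed: 07:41–14:20 = 6 h 39 min; less 30 min break → 6 h 9 min
Thu: 11:24–16:53 = 5 h 29 min; less 30 min break → 4 h 59 min
Fri: 08:24–18:38 = 10 h 14 min; less 30 min break → 9 h 44 min
Sat: 07:53–16:56 = 9 h 3 min; less 30 min break → 8 h 33 min
Total: 10 h 30 min + 5 h 16 min + 6 h 9 min + 4 h 59 min + 9 h 44 min + 8 h 33 min = 45 h 11 min.

45.18 hours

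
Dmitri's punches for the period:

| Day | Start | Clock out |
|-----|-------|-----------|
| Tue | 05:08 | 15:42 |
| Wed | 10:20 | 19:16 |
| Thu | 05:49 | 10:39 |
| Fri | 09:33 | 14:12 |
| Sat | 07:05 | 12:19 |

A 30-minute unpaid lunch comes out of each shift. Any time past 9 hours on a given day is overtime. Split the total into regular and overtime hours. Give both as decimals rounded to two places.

Regular 30.65 hours, overtime 1.07 hours

Tue: 05:08–15:42 = 10 h 34 min; less 30 min break → 10 h 4 min
Wed: 10:20–19:16 = 8 h 56 min; less 30 min break → 8 h 26 min
Thu: 05:49–10:39 = 4 h 50 min; less 30 min break → 4 h 20 min
Fri: 09:33–14:12 = 4 h 39 min; less 30 min break → 4 h 9 min
Sat: 07:05–12:19 = 5 h 14 min; less 30 min break → 4 h 44 min
Tue reg 9 h 0 min / OT 1 h 4 min; Wed reg 8 h 26 min / OT 0 h 0 min; Thu reg 4 h 20 min / OT 0 h 0 min; Fri reg 4 h 9 min / OT 0 h 0 min; Sat reg 4 h 44 min / OT 0 h 0 min.
Totals: regular 30 h 39 min, overtime 1 h 4 min.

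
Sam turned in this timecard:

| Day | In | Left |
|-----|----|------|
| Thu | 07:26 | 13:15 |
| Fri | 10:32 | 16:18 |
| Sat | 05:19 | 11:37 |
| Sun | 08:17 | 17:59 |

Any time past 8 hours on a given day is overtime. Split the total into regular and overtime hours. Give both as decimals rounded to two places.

Thu: 07:26–13:15 = 5 h 49 min
Fri: 10:32–16:18 = 5 h 46 min
Sat: 05:19–11:37 = 6 h 18 min
Sun: 08:17–17:59 = 9 h 42 min
Thu reg 5 h 49 min / OT 0 h 0 min; Fri reg 5 h 46 min / OT 0 h 0 min; Sat reg 6 h 18 min / OT 0 h 0 min; Sun reg 8 h 0 min / OT 1 h 42 min.
Totals: regular 25 h 53 min, overtime 1 h 42 min.

Regular 25.88 hours, overtime 1.70 hours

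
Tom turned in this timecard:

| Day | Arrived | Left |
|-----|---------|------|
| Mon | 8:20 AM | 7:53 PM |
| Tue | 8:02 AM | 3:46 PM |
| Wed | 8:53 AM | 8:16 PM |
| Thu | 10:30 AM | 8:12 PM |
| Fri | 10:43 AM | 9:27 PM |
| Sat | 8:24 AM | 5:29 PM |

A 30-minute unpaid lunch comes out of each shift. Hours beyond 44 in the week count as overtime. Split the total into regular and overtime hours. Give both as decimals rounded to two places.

Regular 44.00 hours, overtime 13.18 hours

Mon: 8:20 AM–7:53 PM = 11 h 33 min; less 30 min break → 11 h 3 min
Tue: 8:02 AM–3:46 PM = 7 h 44 min; less 30 min break → 7 h 14 min
Wed: 8:53 AM–8:16 PM = 11 h 23 min; less 30 min break → 10 h 53 min
Thu: 10:30 AM–8:12 PM = 9 h 42 min; less 30 min break → 9 h 12 min
Fri: 10:43 AM–9:27 PM = 10 h 44 min; less 30 min break → 10 h 14 min
Sat: 8:24 AM–5:29 PM = 9 h 5 min; less 30 min break → 8 h 35 min
Total worked: 57 h 11 min = 57.18 h.
Threshold 44 h → overtime 13 h 11 min, regular 44 h 0 min.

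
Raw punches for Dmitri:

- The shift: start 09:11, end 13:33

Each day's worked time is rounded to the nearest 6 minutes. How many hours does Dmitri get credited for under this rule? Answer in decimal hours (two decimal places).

The shift: 09:11–13:33 = 4 h 22 min → rounds to 4 h 24 min

4.40 hours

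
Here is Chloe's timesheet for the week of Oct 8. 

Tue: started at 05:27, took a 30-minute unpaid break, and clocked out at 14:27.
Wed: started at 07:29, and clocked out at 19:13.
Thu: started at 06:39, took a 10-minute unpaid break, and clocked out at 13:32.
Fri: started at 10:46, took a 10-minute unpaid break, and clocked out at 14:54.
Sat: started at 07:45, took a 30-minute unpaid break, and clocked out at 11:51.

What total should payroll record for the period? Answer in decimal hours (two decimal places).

Tue: 05:27–14:27 = 9 h 0 min; less 30 min break → 8 h 30 min
Wed: 07:29–19:13 = 11 h 44 min
Thu: 06:39–13:32 = 6 h 53 min; less 10 min break → 6 h 43 min
Fri: 10:46–14:54 = 4 h 8 min; less 10 min break → 3 h 58 min
Sat: 07:45–11:51 = 4 h 6 min; less 30 min break → 3 h 36 min
Total: 8 h 30 min + 11 h 44 min + 6 h 43 min + 3 h 58 min + 3 h 36 min = 34 h 31 min.

34.52 hours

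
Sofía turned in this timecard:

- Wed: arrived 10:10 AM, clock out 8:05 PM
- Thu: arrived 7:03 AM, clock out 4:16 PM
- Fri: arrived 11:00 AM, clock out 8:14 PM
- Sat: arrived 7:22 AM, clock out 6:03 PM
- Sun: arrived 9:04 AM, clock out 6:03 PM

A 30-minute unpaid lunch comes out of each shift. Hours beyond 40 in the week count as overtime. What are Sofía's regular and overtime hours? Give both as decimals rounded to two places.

Regular 40.00 hours, overtime 5.53 hours

Wed: 10:10 AM–8:05 PM = 9 h 55 min; less 30 min break → 9 h 25 min
Thu: 7:03 AM–4:16 PM = 9 h 13 min; less 30 min break → 8 h 43 min
Fri: 11:00 AM–8:14 PM = 9 h 14 min; less 30 min break → 8 h 44 min
Sat: 7:22 AM–6:03 PM = 10 h 41 min; less 30 min break → 10 h 11 min
Sun: 9:04 AM–6:03 PM = 8 h 59 min; less 30 min break → 8 h 29 min
Total worked: 45 h 32 min = 45.53 h.
Threshold 40 h → overtime 5 h 32 min, regular 40 h 0 min.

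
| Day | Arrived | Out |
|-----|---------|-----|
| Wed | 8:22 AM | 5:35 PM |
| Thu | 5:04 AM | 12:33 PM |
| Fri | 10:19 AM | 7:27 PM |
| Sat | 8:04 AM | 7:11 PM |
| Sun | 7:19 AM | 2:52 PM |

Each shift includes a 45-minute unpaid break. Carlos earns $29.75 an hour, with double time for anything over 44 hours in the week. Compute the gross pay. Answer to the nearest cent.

$1212.31

Wed: 8:22 AM–5:35 PM = 9 h 13 min; less 45 min break → 8 h 28 min
Thu: 5:04 AM–12:33 PM = 7 h 29 min; less 45 min break → 6 h 44 min
Fri: 10:19 AM–7:27 PM = 9 h 8 min; less 45 min break → 8 h 23 min
Sat: 8:04 AM–7:11 PM = 11 h 7 min; less 45 min break → 10 h 22 min
Sun: 7:19 AM–2:52 PM = 7 h 33 min; less 45 min break → 6 h 48 min
Total worked: 40 h 45 min = 2445 min.
Regular 40 h 45 min = 2445 min at $29.75/h; overtime 0 h 0 min = 0 min at $59.50/h.
Pay = (2445 × $29.75 + 0 × $59.50) ÷ 60 = $1212.31.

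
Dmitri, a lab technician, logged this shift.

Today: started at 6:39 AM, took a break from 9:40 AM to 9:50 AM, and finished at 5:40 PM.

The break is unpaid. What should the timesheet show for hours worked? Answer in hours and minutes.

10 h 51 min

Today: 6:39 AM–5:40 PM = 11 h 1 min; less 10 min break → 10 h 51 min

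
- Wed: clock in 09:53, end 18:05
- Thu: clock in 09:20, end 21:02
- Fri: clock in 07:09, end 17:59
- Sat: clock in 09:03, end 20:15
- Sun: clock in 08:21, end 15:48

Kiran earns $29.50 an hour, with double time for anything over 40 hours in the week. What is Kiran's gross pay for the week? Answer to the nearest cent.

Wed: 09:53–18:05 = 8 h 12 min
Thu: 09:20–21:02 = 11 h 42 min
Fri: 07:09–17:59 = 10 h 50 min
Sat: 09:03–20:15 = 11 h 12 min
Sun: 08:21–15:48 = 7 h 27 min
Total worked: 49 h 23 min = 2963 min.
Regular 40 h 0 min = 2400 min at $29.50/h; overtime 9 h 23 min = 563 min at $59.00/h.
Pay = (2400 × $29.50 + 563 × $59.00) ÷ 60 = $1733.62.

$1733.62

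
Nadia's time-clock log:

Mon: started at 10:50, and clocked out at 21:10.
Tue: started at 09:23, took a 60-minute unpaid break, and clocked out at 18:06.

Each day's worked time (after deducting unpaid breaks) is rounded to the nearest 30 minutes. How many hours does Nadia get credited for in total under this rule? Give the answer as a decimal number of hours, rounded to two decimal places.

Mon: 10:50–21:10 = 10 h 20 min → rounds to 10 h 30 min
Tue: 09:23–18:06 = 8 h 43 min − 60 min = 7 h 43 min → rounds to 7 h 30 min
Total credited: 18 h 0 min.

18.00 hours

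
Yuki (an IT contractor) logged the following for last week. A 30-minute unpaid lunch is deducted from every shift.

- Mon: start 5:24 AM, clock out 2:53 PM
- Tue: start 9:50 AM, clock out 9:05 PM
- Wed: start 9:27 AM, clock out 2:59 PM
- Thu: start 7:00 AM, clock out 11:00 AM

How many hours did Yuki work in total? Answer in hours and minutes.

Mon: 5:24 AM–2:53 PM = 9 h 29 min; less 30 min break → 8 h 59 min
Tue: 9:50 AM–9:05 PM = 11 h 15 min; less 30 min break → 10 h 45 min
Wed: 9:27 AM–2:59 PM = 5 h 32 min; less 30 min break → 5 h 2 min
Thu: 7:00 AM–11:00 AM = 4 h 0 min; less 30 min break → 3 h 30 min
Total: 8 h 59 min + 10 h 45 min + 5 h 2 min + 3 h 30 min = 28 h 16 min.

28 h 16 min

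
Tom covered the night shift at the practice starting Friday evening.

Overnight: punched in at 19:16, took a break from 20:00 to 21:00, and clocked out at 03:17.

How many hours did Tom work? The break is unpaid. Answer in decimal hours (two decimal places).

7.02 hours

Overnight: 19:16 → midnight = 4 h 44 min; midnight → 03:17 = 3 h 17 min; span 8 h 1 min; less 60 min break → 7 h 1 min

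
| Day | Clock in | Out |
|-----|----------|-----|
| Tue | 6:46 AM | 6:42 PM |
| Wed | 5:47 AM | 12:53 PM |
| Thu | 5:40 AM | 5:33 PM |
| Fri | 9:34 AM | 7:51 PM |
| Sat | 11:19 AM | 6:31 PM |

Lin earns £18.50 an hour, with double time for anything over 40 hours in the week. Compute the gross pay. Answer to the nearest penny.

£1050.80

Tue: 6:46 AM–6:42 PM = 11 h 56 min
Wed: 5:47 AM–12:53 PM = 7 h 6 min
Thu: 5:40 AM–5:33 PM = 11 h 53 min
Fri: 9:34 AM–7:51 PM = 10 h 17 min
Sat: 11:19 AM–6:31 PM = 7 h 12 min
Total worked: 48 h 24 min = 2904 min.
Regular 40 h 0 min = 2400 min at £18.50/h; overtime 8 h 24 min = 504 min at £37.00/h.
Pay = (2400 × £18.50 + 504 × £37.00) ÷ 60 = £1050.80.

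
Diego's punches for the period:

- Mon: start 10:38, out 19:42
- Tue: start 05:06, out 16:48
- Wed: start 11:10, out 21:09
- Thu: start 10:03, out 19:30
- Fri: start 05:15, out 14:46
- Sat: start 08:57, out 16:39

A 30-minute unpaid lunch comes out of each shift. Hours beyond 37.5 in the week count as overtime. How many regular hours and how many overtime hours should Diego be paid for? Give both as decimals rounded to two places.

Regular 37.50 hours, overtime 16.92 hours

Mon: 10:38–19:42 = 9 h 4 min; less 30 min break → 8 h 34 min
Tue: 05:06–16:48 = 11 h 42 min; less 30 min break → 11 h 12 min
Wed: 11:10–21:09 = 9 h 59 min; less 30 min break → 9 h 29 min
Thu: 10:03–19:30 = 9 h 27 min; less 30 min break → 8 h 57 min
Fri: 05:15–14:46 = 9 h 31 min; less 30 min break → 9 h 1 min
Sat: 08:57–16:39 = 7 h 42 min; less 30 min break → 7 h 12 min
Total worked: 54 h 25 min = 54.42 h.
Threshold 37.5 h → overtime 16 h 55 min, regular 37 h 30 min.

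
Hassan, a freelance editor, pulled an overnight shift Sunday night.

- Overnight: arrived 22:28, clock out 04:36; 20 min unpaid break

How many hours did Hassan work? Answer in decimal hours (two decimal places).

Overnight: 22:28 → midnight = 1 h 32 min; midnight → 04:36 = 4 h 36 min; span 6 h 8 min; less 20 min break → 5 h 48 min

5.80 hours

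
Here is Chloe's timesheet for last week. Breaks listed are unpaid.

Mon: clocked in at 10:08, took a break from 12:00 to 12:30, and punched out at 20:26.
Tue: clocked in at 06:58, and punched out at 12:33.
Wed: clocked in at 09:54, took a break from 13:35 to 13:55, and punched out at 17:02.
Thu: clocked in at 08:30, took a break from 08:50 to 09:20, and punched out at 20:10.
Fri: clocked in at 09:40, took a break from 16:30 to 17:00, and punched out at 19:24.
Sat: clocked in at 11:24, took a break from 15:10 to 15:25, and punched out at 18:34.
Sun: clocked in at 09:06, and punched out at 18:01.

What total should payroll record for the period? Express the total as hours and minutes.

Mon: 10:08–20:26 = 10 h 18 min; less 30 min break → 9 h 48 min
Tue: 06:58–12:33 = 5 h 35 min
Wed: 09:54–17:02 = 7 h 8 min; less 20 min break → 6 h 48 min
Thu: 08:30–20:10 = 11 h 40 min; less 30 min break → 11 h 10 min
Fri: 09:40–19:24 = 9 h 44 min; less 30 min break → 9 h 14 min
Sat: 11:24–18:34 = 7 h 10 min; less 15 min break → 6 h 55 min
Sun: 09:06–18:01 = 8 h 55 min
Total: 9 h 48 min + 5 h 35 min + 6 h 48 min + 11 h 10 min + 9 h 14 min + 6 h 55 min + 8 h 55 min = 58 h 25 min.

58 h 25 min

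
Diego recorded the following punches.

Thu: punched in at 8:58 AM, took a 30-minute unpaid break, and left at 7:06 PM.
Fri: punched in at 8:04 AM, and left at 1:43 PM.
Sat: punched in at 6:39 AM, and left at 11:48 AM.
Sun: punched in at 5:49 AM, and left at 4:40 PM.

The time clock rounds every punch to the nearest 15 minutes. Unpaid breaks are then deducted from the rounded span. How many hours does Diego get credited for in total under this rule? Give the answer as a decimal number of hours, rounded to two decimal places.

31.25 hours

Thu: in 8:58 AM→9:00 AM, out 7:06 PM→7:00 PM; 10 h 0 min − 30 min = 9 h 30 min
Fri: in 8:04 AM→8:00 AM, out 1:43 PM→1:45 PM; 5 h 45 min
Sat: in 6:39 AM→6:45 AM, out 11:48 AM→11:45 AM; 5 h 0 min
Sun: in 5:49 AM→5:45 AM, out 4:40 PM→4:45 PM; 11 h 0 min
Total credited: 31 h 15 min.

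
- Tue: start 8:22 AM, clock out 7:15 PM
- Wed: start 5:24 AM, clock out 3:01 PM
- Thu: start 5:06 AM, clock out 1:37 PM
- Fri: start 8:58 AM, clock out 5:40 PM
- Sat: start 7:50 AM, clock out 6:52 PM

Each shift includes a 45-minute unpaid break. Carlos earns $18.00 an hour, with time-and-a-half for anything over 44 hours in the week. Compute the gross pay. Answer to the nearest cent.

Tue: 8:22 AM–7:15 PM = 10 h 53 min; less 45 min break → 10 h 8 min
Wed: 5:24 AM–3:01 PM = 9 h 37 min; less 45 min break → 8 h 52 min
Thu: 5:06 AM–1:37 PM = 8 h 31 min; less 45 min break → 7 h 46 min
Fri: 8:58 AM–5:40 PM = 8 h 42 min; less 45 min break → 7 h 57 min
Sat: 7:50 AM–6:52 PM = 11 h 2 min; less 45 min break → 10 h 17 min
Total worked: 45 h 0 min = 2700 min.
Regular 44 h 0 min = 2640 min at $18.00/h; overtime 1 h 0 min = 60 min at $27.00/h.
Pay = (2640 × $18.00 + 60 × $27.00) ÷ 60 = $819.00.

$819.00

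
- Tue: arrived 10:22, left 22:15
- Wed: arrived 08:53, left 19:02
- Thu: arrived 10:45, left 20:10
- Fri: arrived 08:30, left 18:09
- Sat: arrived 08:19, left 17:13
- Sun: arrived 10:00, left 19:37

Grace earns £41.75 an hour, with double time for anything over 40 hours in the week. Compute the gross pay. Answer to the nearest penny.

Tue: 10:22–22:15 = 11 h 53 min
Wed: 08:53–19:02 = 10 h 9 min
Thu: 10:45–20:10 = 9 h 25 min
Fri: 08:30–18:09 = 9 h 39 min
Sat: 08:19–17:13 = 8 h 54 min
Sun: 10:00–19:37 = 9 h 37 min
Total worked: 59 h 37 min = 3577 min.
Regular 40 h 0 min = 2400 min at £41.75/h; overtime 19 h 37 min = 1177 min at £83.50/h.
Pay = (2400 × £41.75 + 1177 × £83.50) ÷ 60 = £3307.99.

£3307.99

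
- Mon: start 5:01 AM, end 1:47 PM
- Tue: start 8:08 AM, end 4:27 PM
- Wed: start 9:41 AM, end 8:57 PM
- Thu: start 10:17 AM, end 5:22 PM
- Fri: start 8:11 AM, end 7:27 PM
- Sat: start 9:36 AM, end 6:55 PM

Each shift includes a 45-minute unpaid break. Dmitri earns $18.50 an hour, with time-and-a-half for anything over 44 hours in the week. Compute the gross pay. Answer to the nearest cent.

Mon: 5:01 AM–1:47 PM = 8 h 46 min; less 45 min break → 8 h 1 min
Tue: 8:08 AM–4:27 PM = 8 h 19 min; less 45 min break → 7 h 34 min
Wed: 9:41 AM–8:57 PM = 11 h 16 min; less 45 min break → 10 h 31 min
Thu: 10:17 AM–5:22 PM = 7 h 5 min; less 45 min break → 6 h 20 min
Fri: 8:11 AM–7:27 PM = 11 h 16 min; less 45 min break → 10 h 31 min
Sat: 9:36 AM–6:55 PM = 9 h 19 min; less 45 min break → 8 h 34 min
Total worked: 51 h 31 min = 3091 min.
Regular 44 h 0 min = 2640 min at $18.50/h; overtime 7 h 31 min = 451 min at $27.75/h.
Pay = (2640 × $18.50 + 451 × $27.75) ÷ 60 = $1022.59.

$1022.59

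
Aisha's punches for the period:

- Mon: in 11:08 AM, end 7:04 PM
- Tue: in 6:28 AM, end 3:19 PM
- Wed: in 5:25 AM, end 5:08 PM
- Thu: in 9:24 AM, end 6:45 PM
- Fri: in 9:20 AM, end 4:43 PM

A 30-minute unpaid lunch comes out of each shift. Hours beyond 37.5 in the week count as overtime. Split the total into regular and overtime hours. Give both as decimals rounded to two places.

Mon: 11:08 AM–7:04 PM = 7 h 56 min; less 30 min break → 7 h 26 min
Tue: 6:28 AM–3:19 PM = 8 h 51 min; less 30 min break → 8 h 21 min
Wed: 5:25 AM–5:08 PM = 11 h 43 min; less 30 min break → 11 h 13 min
Thu: 9:24 AM–6:45 PM = 9 h 21 min; less 30 min break → 8 h 51 min
Fri: 9:20 AM–4:43 PM = 7 h 23 min; less 30 min break → 6 h 53 min
Total worked: 42 h 44 min = 42.73 h.
Threshold 37.5 h → overtime 5 h 14 min, regular 37 h 30 min.

Regular 37.50 hours, overtime 5.23 hours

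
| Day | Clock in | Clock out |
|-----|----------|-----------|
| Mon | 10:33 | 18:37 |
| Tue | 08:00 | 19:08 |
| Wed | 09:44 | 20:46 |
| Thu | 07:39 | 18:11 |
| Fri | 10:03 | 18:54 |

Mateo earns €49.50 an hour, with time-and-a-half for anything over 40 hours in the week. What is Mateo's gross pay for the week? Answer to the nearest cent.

€2694.04

Mon: 10:33–18:37 = 8 h 4 min
Tue: 08:00–19:08 = 11 h 8 min
Wed: 09:44–20:46 = 11 h 2 min
Thu: 07:39–18:11 = 10 h 32 min
Fri: 10:03–18:54 = 8 h 51 min
Total worked: 49 h 37 min = 2977 min.
Regular 40 h 0 min = 2400 min at €49.50/h; overtime 9 h 37 min = 577 min at €74.25/h.
Pay = (2400 × €49.50 + 577 × €74.25) ÷ 60 = €2694.04.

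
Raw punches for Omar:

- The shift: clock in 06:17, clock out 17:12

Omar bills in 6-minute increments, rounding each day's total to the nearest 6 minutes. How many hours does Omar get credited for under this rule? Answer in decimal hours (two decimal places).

The shift: 06:17–17:12 = 10 h 55 min → rounds to 10 h 54 min

10.90 hours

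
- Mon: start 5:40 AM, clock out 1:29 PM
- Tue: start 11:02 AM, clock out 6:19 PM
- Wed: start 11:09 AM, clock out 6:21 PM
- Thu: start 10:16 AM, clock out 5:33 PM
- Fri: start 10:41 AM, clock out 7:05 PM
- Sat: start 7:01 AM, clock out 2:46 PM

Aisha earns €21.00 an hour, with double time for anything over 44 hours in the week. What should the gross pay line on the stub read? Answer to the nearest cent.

Mon: 5:40 AM–1:29 PM = 7 h 49 min
Tue: 11:02 AM–6:19 PM = 7 h 17 min
Wed: 11:09 AM–6:21 PM = 7 h 12 min
Thu: 10:16 AM–5:33 PM = 7 h 17 min
Fri: 10:41 AM–7:05 PM = 8 h 24 min
Sat: 7:01 AM–2:46 PM = 7 h 45 min
Total worked: 45 h 44 min = 2744 min.
Regular 44 h 0 min = 2640 min at €21.00/h; overtime 1 h 44 min = 104 min at €42.00/h.
Pay = (2640 × €21.00 + 104 × €42.00) ÷ 60 = €996.80.

€996.80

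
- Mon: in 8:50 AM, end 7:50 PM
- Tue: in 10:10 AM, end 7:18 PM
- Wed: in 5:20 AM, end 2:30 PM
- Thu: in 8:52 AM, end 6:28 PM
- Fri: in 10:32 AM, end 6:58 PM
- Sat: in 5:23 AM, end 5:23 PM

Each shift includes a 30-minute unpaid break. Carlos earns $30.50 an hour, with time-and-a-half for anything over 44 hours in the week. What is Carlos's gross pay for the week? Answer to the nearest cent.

Mon: 8:50 AM–7:50 PM = 11 h 0 min; less 30 min break → 10 h 30 min
Tue: 10:10 AM–7:18 PM = 9 h 8 min; less 30 min break → 8 h 38 min
Wed: 5:20 AM–2:30 PM = 9 h 10 min; less 30 min break → 8 h 40 min
Thu: 8:52 AM–6:28 PM = 9 h 36 min; less 30 min break → 9 h 6 min
Fri: 10:32 AM–6:58 PM = 8 h 26 min; less 30 min break → 7 h 56 min
Sat: 5:23 AM–5:23 PM = 12 h 0 min; less 30 min break → 11 h 30 min
Total worked: 56 h 20 min = 3380 min.
Regular 44 h 0 min = 2640 min at $30.50/h; overtime 12 h 20 min = 740 min at $45.75/h.
Pay = (2640 × $30.50 + 740 × $45.75) ÷ 60 = $1906.25.

$1906.25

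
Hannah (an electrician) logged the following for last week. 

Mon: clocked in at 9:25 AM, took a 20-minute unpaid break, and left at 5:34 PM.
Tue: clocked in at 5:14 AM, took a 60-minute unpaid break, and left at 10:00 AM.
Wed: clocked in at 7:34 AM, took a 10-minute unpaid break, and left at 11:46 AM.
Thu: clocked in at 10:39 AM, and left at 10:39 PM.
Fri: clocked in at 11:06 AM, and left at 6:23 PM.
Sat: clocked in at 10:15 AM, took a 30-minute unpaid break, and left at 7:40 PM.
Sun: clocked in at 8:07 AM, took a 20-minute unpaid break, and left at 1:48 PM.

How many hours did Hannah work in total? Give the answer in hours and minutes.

Mon: 9:25 AM–5:34 PM = 8 h 9 min; less 20 min break → 7 h 49 min
Tue: 5:14 AM–10:00 AM = 4 h 46 min; less 60 min break → 3 h 46 min
Wed: 7:34 AM–11:46 AM = 4 h 12 min; less 10 min break → 4 h 2 min
Thu: 10:39 AM–10:39 PM = 12 h 0 min
Fri: 11:06 AM–6:23 PM = 7 h 17 min
Sat: 10:15 AM–7:40 PM = 9 h 25 min; less 30 min break → 8 h 55 min
Sun: 8:07 AM–1:48 PM = 5 h 41 min; less 20 min break → 5 h 21 min
Total: 7 h 49 min + 3 h 46 min + 4 h 2 min + 12 h 0 min + 7 h 17 min + 8 h 55 min + 5 h 21 min = 49 h 10 min.

49 h 10 min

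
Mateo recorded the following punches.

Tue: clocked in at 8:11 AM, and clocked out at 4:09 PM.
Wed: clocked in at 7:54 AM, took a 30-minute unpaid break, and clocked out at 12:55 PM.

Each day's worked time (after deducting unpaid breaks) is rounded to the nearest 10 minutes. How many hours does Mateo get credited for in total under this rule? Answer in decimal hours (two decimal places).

Tue: 8:11 AM–4:09 PM = 7 h 58 min → rounds to 8 h 0 min
Wed: 7:54 AM–12:55 PM = 5 h 1 min − 30 min = 4 h 31 min → rounds to 4 h 30 min
Total credited: 12 h 30 min.

12.50 hours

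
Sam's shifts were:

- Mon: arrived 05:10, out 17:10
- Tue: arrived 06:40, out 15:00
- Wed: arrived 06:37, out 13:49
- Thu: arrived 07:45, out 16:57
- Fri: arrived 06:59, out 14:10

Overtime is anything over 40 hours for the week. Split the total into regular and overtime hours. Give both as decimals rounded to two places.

Regular 40.00 hours, overtime 3.92 hours

Mon: 05:10–17:10 = 12 h 0 min
Tue: 06:40–15:00 = 8 h 20 min
Wed: 06:37–13:49 = 7 h 12 min
Thu: 07:45–16:57 = 9 h 12 min
Fri: 06:59–14:10 = 7 h 11 min
Total worked: 43 h 55 min = 43.92 h.
Threshold 40 h → overtime 3 h 55 min, regular 40 h 0 min.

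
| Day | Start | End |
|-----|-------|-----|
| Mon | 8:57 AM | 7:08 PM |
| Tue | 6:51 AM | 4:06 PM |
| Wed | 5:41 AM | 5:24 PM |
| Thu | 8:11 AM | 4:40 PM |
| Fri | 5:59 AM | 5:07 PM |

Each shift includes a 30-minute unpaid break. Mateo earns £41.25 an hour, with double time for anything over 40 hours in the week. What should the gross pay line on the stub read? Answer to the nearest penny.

Mon: 8:57 AM–7:08 PM = 10 h 11 min; less 30 min break → 9 h 41 min
Tue: 6:51 AM–4:06 PM = 9 h 15 min; less 30 min break → 8 h 45 min
Wed: 5:41 AM–5:24 PM = 11 h 43 min; less 30 min break → 11 h 13 min
Thu: 8:11 AM–4:40 PM = 8 h 29 min; less 30 min break → 7 h 59 min
Fri: 5:59 AM–5:07 PM = 11 h 8 min; less 30 min break → 10 h 38 min
Total worked: 48 h 16 min = 2896 min.
Regular 40 h 0 min = 2400 min at £41.25/h; overtime 8 h 16 min = 496 min at £82.50/h.
Pay = (2400 × £41.25 + 496 × £82.50) ÷ 60 = £2332.00.

£2332.00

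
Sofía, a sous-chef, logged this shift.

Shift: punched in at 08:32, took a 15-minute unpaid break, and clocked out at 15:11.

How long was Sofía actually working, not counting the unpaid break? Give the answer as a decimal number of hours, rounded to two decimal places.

Shift: 08:32–15:11 = 6 h 39 min; less 15 min break → 6 h 24 min

6.40 hours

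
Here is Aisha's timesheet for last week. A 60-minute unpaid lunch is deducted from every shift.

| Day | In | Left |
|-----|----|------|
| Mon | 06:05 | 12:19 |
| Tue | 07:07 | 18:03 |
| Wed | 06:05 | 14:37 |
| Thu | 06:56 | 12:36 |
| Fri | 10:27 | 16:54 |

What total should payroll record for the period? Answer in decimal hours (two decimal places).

Mon: 06:05–12:19 = 6 h 14 min; less 60 min break → 5 h 14 min
Tue: 07:07–18:03 = 10 h 56 min; less 60 min break → 9 h 56 min
Wed: 06:05–14:37 = 8 h 32 min; less 60 min break → 7 h 32 min
Thu: 06:56–12:36 = 5 h 40 min; less 60 min break → 4 h 40 min
Fri: 10:27–16:54 = 6 h 27 min; less 60 min break → 5 h 27 min
Total: 5 h 14 min + 9 h 56 min + 7 h 32 min + 4 h 40 min + 5 h 27 min = 32 h 49 min.

32.82 hours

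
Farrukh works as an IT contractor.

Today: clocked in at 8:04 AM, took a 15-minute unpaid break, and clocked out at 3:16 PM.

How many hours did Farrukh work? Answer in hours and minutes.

6 h 57 min

Today: 8:04 AM–3:16 PM = 7 h 12 min; less 15 min break → 6 h 57 min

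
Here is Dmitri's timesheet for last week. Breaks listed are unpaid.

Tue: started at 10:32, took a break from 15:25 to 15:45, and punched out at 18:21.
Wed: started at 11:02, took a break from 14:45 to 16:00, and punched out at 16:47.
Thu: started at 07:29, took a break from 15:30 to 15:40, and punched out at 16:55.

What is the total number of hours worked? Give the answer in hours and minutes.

Tue: 10:32–18:21 = 7 h 49 min; less 20 min break → 7 h 29 min
Wed: 11:02–16:47 = 5 h 45 min; less 75 min break → 4 h 30 min
Thu: 07:29–16:55 = 9 h 26 min; less 10 min break → 9 h 16 min
Total: 7 h 29 min + 4 h 30 min + 9 h 16 min = 21 h 15 min.

21 h 15 min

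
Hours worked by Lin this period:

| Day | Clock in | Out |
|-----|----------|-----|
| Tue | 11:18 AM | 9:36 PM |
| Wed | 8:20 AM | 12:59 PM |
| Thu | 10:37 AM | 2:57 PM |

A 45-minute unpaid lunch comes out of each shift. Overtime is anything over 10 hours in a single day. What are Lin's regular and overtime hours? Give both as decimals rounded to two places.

Tue: 11:18 AM–9:36 PM = 10 h 18 min; less 45 min break → 9 h 33 min
Wed: 8:20 AM–12:59 PM = 4 h 39 min; less 45 min break → 3 h 54 min
Thu: 10:37 AM–2:57 PM = 4 h 20 min; less 45 min break → 3 h 35 min
Tue reg 9 h 33 min / OT 0 h 0 min; Wed reg 3 h 54 min / OT 0 h 0 min; Thu reg 3 h 35 min / OT 0 h 0 min.
Totals: regular 17 h 2 min, overtime 0 h 0 min.

Regular 17.03 hours, overtime 0.00 hours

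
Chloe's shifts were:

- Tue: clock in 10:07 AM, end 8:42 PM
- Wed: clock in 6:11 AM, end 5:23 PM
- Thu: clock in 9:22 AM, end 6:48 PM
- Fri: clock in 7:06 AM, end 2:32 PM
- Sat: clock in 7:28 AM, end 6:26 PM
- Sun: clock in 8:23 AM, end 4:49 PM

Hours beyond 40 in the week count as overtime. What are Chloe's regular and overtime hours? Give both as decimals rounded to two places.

Tue: 10:07 AM–8:42 PM = 10 h 35 min
Wed: 6:11 AM–5:23 PM = 11 h 12 min
Thu: 9:22 AM–6:48 PM = 9 h 26 min
Fri: 7:06 AM–2:32 PM = 7 h 26 min
Sat: 7:28 AM–6:26 PM = 10 h 58 min
Sun: 8:23 AM–4:49 PM = 8 h 26 min
Total worked: 58 h 3 min = 58.05 h.
Threshold 40 h → overtime 18 h 3 min, regular 40 h 0 min.

Regular 40.00 hours, overtime 18.05 hours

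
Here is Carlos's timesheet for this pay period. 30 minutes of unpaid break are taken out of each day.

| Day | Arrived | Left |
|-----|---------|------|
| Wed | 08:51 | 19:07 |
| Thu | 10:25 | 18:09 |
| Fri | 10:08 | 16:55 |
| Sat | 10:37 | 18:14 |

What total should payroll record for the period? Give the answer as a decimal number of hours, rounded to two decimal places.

Wed: 08:51–19:07 = 10 h 16 min; less 30 min break → 9 h 46 min
Thu: 10:25–18:09 = 7 h 44 min; less 30 min break → 7 h 14 min
Fri: 10:08–16:55 = 6 h 47 min; less 30 min break → 6 h 17 min
Sat: 10:37–18:14 = 7 h 37 min; less 30 min break → 7 h 7 min
Total: 9 h 46 min + 7 h 14 min + 6 h 17 min + 7 h 7 min = 30 h 24 min.

30.40 hours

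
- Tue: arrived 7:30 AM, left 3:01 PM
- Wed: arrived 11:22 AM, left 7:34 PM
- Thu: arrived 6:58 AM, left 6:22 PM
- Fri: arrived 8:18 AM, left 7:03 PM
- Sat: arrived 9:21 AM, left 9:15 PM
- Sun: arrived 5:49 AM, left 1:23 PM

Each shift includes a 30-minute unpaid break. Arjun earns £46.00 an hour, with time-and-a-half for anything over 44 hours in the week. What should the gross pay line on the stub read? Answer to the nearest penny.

Tue: 7:30 AM–3:01 PM = 7 h 31 min; less 30 min break → 7 h 1 min
Wed: 11:22 AM–7:34 PM = 8 h 12 min; less 30 min break → 7 h 42 min
Thu: 6:58 AM–6:22 PM = 11 h 24 min; less 30 min break → 10 h 54 min
Fri: 8:18 AM–7:03 PM = 10 h 45 min; less 30 min break → 10 h 15 min
Sat: 9:21 AM–9:15 PM = 11 h 54 min; less 30 min break → 11 h 24 min
Sun: 5:49 AM–1:23 PM = 7 h 34 min; less 30 min break → 7 h 4 min
Total worked: 54 h 20 min = 3260 min.
Regular 44 h 0 min = 2640 min at £46.00/h; overtime 10 h 20 min = 620 min at £69.00/h.
Pay = (2640 × £46.00 + 620 × £69.00) ÷ 60 = £2737.00.

£2737.00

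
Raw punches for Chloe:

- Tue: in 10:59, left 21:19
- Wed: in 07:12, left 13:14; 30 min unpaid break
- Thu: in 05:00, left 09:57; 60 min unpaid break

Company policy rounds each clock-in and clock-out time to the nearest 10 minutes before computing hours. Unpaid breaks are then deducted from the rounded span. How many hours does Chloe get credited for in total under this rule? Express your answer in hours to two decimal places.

Tue: in 10:59→11:00, out 21:19→21:20; 10 h 20 min
Wed: in 07:12→07:10, out 13:14→13:10; 6 h 0 min − 30 min = 5 h 30 min
Thu: in 05:00→05:00, out 09:57→10:00; 5 h 0 min − 60 min = 4 h 0 min
Total credited: 19 h 50 min.

19.83 hours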